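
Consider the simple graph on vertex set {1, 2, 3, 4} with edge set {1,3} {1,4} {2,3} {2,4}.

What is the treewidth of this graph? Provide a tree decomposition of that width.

Treewidth 2.
One such decomposition:
Bags: B1 = {1, 2, 3}  B2 = {1, 2, 4}
Tree: B1–B2

Every bag has size at most 3, so the width is 3 − 1 = 2 and tw(G) ≤ 2. The edges 2–3–1–4–2 form a cycle, so G is not a tree and its treewidth is at least 2. Hence tw(G) = 2 exactly.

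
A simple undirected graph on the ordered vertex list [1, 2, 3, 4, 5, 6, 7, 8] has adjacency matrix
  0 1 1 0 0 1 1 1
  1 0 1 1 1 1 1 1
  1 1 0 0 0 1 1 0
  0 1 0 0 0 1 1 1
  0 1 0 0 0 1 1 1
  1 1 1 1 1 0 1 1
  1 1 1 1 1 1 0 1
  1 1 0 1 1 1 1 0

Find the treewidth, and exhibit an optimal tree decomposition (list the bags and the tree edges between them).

Treewidth 4.
One such decomposition:
Bags: B1 = {2, 5, 6, 7, 8}  B2 = {2, 4, 6, 7, 8}  B3 = {1, 2, 6, 7, 8}  B4 = {1, 2, 3, 6, 7}
Tree: B1–B2, B2–B3, B3–B4

The largest bag has 5 vertices, giving width 4; this decomposition certifies tw(G) ≤ 4. For the lower bound, the 5 vertices {1, 2, 6, 7, 8} are pairwise adjacent, and any tree decomposition puts a clique entirely inside one bag — forcing width ≥ 4. Therefore the treewidth is 4.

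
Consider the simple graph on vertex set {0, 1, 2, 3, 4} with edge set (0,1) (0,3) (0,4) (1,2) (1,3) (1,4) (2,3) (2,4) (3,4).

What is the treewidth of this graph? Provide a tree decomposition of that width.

Treewidth 3.
Bags: B1 = {1, 2, 3, 4}  B2 = {0, 1, 3, 4}
Tree: B1–B2

The largest bag has 4 vertices, giving width 3; this decomposition certifies tw(G) ≤ 3. For the lower bound, the 4 vertices {0, 1, 3, 4} are pairwise adjacent, and any tree decomposition puts a clique entirely inside one bag — forcing width ≥ 3. The upper and lower bounds meet at 3, so that is the treewidth.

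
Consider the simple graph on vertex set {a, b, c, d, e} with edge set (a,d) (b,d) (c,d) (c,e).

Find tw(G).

1

A width-1 tree decomposition is:
Bags: B1 = {c, d}  B2 = {c, e}  B3 = {b, d}  B4 = {a, d}
Tree: B1–B2, B1–B3, B3–B4
Every bag has size at most 2, so the width is 2 − 1 = 1 and tw(G) ≤ 1. G has an edge, so its treewidth is at least 1. Combining the bounds, tw(G) = 1.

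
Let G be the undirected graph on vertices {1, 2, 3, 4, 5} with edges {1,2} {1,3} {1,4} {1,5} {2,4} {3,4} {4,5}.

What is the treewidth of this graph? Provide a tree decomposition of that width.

Treewidth 2.
One optimal decomposition is:
Bags: B1 = {1, 4, 5}  B2 = {1, 3, 4}  B3 = {1, 2, 4}
Tree: B1–B2, B1–B3

The largest bag has 3 vertices, giving width 2; this decomposition certifies tw(G) ≤ 2. For the lower bound, the 3 vertices {1, 2, 4} are pairwise adjacent, and any tree decomposition puts a clique entirely inside one bag — forcing width ≥ 2. Combining the bounds, tw(G) = 2.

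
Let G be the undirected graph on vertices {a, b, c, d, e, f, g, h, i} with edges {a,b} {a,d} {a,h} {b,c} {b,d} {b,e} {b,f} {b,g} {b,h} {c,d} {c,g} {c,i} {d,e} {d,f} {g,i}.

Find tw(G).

2

A width-2 tree decomposition is:
Bags: B1 = {b, c, g}  B2 = {b, c, d}  B3 = {c, g, i}  B4 = {a, b, d}  B5 = {b, d, f}  B6 = {a, b, h}  B7 = {b, d, e}
Tree: B1–B2, B1–B3, B2–B4, B4–B5, B4–B6, B5–B7
Every bag has size at most 3, so the width is 3 − 1 = 2 and tw(G) ≤ 2. On the other hand G contains the 3-clique {b, d, e}. A clique must lie in a single bag of any decomposition, so no decomposition can have width below 2. The upper and lower bounds meet at 2, so that is the treewidth.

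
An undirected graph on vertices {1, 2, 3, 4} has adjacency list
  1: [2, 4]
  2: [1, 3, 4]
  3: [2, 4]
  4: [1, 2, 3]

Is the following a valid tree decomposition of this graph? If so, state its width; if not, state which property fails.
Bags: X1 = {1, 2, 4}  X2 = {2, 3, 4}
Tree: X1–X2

Every vertex of G appears in some bag (union = {1, 2, 3, 4}); every edge is covered by a bag; and for each vertex v the set of bags containing v is connected in the bag tree. The decomposition is therefore valid. The largest bag has 3 vertices, so the width is 2.

Yes; width 2.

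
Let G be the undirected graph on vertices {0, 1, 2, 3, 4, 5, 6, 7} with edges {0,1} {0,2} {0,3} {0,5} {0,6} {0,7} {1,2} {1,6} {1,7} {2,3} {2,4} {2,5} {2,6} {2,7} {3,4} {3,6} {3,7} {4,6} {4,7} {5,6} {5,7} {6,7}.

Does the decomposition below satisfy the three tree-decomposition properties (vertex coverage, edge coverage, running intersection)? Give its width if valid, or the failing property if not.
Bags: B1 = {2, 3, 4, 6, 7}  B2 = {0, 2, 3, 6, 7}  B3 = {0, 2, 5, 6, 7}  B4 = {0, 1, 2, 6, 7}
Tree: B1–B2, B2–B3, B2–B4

Yes; width 4.

Vertex coverage: the bags together contain {0, 1, 2, 3, 4, 5, 6, 7}, the full vertex set. Edge coverage: each edge of G has both endpoints in at least one bag. Running intersection: for every vertex, the bags containing it form a connected subtree. All three properties hold, so this is a valid tree decomposition of width max|bag| − 1 = 4, and hence tw(G) ≤ 4.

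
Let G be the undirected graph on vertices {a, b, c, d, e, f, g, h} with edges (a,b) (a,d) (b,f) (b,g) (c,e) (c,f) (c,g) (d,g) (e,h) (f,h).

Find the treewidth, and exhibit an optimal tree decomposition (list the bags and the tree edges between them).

Treewidth 2.
One such decomposition:
Bags: B1 = {e, f, h}  B2 = {c, e, f}  B3 = {b, c, f}  B4 = {b, c, g}  B5 = {a, b, g}  B6 = {a, d, g}
Tree: B1–B2, B2–B3, B3–B4, B4–B5, B5–B6

Each bag holds 3 vertices, so the decomposition has width 2, which upper-bounds the treewidth. The edges h–e–c–f–h form a cycle, so G is not a tree and its treewidth is at least 2. The upper and lower bounds meet at 2, so that is the treewidth.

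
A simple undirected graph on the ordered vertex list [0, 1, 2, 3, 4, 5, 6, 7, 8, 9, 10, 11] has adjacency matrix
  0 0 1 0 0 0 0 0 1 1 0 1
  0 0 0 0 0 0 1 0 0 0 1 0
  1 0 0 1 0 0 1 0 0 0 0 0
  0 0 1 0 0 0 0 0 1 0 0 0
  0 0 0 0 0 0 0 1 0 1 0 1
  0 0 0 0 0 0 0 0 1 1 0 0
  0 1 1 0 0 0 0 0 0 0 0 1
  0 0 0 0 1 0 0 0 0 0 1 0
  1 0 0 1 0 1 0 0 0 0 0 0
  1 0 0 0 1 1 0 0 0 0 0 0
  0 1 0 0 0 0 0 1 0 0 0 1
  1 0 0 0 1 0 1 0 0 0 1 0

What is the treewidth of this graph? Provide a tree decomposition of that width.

Every bag has size at most 4, so the width is 4 − 1 = 3 and tw(G) ≤ 3. For the lower bound: the 4 vertex sets {1,7,10}, {4}, {11}, {0,2,6,9} are disjoint, each induces a connected subgraph, and every pair is joined by at least one edge of G. Contracting each set to a single vertex therefore yields K_{4} as a minor, and since treewidth is minor-monotone, tw(G) ≥ tw(K_{4}) = 3. Combining the bounds, tw(G) = 3.

Treewidth 3.
One such decomposition:
Bags: B1 = {1, 4, 7, 10}  B2 = {1, 4, 10, 11}  B3 = {1, 4, 6, 11}  B4 = {4, 6, 9, 11}  B5 = {0, 6, 9, 11}  B6 = {0, 2, 6, 9}  B7 = {0, 2, 5, 9}  B8 = {0, 2, 5, 8}  B9 = {2, 3, 5, 8}
Tree: B1–B2, B2–B3, B3–B4, B4–B5, B5–B6, B6–B7, B7–B8, B8–B9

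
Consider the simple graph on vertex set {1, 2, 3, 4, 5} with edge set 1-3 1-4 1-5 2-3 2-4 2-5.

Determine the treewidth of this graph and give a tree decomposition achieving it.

Each bag holds 3 vertices, so the decomposition has width 2, which upper-bounds the treewidth. For the lower bound, G contains the cycle 4–1–5–2–4, so G is not a forest; only forests have treewidth ≤ 1, hence tw(G) ≥ 2. The upper and lower bounds meet at 2, so that is the treewidth.

Treewidth 2.
One such decomposition:
Bags: B1 = {1, 2, 4}  B2 = {1, 2, 5}  B3 = {1, 2, 3}
Tree: B1–B2, B2–B3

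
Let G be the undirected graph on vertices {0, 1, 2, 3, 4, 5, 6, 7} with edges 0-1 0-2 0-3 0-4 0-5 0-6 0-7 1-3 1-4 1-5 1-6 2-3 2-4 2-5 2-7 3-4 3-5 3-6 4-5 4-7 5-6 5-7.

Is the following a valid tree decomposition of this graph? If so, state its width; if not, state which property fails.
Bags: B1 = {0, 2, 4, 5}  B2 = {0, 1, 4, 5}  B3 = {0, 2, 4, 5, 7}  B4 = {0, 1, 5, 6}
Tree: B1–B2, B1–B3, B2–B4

A tree decomposition must satisfy three properties: every vertex lies in some bag; for every edge, both endpoints lie together in some bag; and for every vertex, the bags containing it form a connected subtree. Here vertex 3 appears in no bag, so the decomposition is invalid.

No — vertex 3 appears in no bag.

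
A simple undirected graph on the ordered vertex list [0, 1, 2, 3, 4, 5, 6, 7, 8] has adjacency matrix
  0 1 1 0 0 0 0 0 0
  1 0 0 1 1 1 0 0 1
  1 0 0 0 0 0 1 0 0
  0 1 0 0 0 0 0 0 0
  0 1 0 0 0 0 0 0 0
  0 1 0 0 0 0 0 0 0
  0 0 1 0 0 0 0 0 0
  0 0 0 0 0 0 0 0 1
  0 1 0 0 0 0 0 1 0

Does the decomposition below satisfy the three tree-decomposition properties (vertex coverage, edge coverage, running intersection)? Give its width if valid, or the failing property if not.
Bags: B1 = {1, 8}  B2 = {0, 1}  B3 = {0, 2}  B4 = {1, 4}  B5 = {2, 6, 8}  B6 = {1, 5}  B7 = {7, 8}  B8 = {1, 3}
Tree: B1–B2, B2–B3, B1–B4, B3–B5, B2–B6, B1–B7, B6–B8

No — bags containing vertex 8 are not connected in the tree.

A tree decomposition must satisfy three properties: every vertex lies in some bag; for every edge, both endpoints lie together in some bag; and for every vertex, the bags containing it form a connected subtree. Here bags containing vertex 8 are not connected in the tree, so the decomposition is invalid.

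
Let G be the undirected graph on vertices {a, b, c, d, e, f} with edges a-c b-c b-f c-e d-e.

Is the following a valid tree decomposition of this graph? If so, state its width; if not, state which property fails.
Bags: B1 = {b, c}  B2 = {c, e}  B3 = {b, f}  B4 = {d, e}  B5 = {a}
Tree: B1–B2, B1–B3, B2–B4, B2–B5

No — edge (c,a) lies in no bag.

A tree decomposition must satisfy three properties: every vertex lies in some bag; for every edge, both endpoints lie together in some bag; and for every vertex, the bags containing it form a connected subtree. Here edge (c,a) lies in no bag, so the decomposition is invalid.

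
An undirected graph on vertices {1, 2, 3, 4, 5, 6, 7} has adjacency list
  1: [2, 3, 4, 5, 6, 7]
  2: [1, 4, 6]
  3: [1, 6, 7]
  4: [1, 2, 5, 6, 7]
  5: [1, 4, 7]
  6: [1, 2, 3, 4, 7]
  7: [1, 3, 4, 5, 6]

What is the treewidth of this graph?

3

A width-3 tree decomposition is:
Bags: B1 = {1, 2, 4, 6}  B2 = {1, 4, 6, 7}  B3 = {1, 3, 6, 7}  B4 = {1, 4, 5, 7}
Tree: B1–B2, B2–B3, B2–B4
Each bag holds 4 vertices, so the decomposition has width 3, which upper-bounds the treewidth. For the lower bound, the 4 vertices {1, 3, 6, 7} are pairwise adjacent, and any tree decomposition puts a clique entirely inside one bag — forcing width ≥ 3. Therefore the treewidth is 3.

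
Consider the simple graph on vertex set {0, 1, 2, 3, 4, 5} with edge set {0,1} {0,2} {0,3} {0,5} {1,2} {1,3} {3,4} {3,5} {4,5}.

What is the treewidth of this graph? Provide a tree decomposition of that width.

The largest bag has 3 vertices, giving width 2; this decomposition certifies tw(G) ≤ 2. On the other hand G contains the 3-clique {0, 1, 2}. A clique must lie in a single bag of any decomposition, so no decomposition can have width below 2. Therefore the treewidth is 2.

Treewidth 2.
Bags: B1 = {0, 1, 2}  B2 = {0, 1, 3}  B3 = {0, 3, 5}  B4 = {3, 4, 5}
Tree: B1–B2, B2–B3, B3–B4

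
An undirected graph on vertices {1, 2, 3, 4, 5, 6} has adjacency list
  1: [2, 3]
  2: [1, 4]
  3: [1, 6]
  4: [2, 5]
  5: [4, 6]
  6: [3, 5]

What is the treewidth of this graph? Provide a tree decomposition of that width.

Treewidth 2.
One optimal decomposition is:
Bags: B1 = {1, 2, 3}  B2 = {2, 3, 6}  B3 = {2, 5, 6}  B4 = {2, 4, 5}
Tree: B1–B2, B2–B3, B3–B4

The largest bag has 3 vertices, giving width 2; this decomposition certifies tw(G) ≤ 2. Since 2–1–3–6–5–4–2 is a cycle in G, G is not acyclic. Forests are exactly the graphs of treewidth ≤ 1, so tw(G) ≥ 2. Combining the bounds, tw(G) = 2.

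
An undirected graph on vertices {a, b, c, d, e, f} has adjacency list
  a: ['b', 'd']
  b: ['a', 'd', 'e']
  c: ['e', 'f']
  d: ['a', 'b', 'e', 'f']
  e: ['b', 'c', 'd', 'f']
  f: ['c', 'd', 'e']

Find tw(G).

2

A width-2 tree decomposition is:
Bags: B1 = {d, e, f}  B2 = {b, d, e}  B3 = {c, e, f}  B4 = {a, b, d}
Tree: B1–B2, B1–B3, B2–B4
Every bag has size at most 3, so the width is 3 − 1 = 2 and tw(G) ≤ 2. On the other hand G contains the 3-clique {d, e, f}. A clique must lie in a single bag of any decomposition, so no decomposition can have width below 2. Combining the bounds, tw(G) = 2.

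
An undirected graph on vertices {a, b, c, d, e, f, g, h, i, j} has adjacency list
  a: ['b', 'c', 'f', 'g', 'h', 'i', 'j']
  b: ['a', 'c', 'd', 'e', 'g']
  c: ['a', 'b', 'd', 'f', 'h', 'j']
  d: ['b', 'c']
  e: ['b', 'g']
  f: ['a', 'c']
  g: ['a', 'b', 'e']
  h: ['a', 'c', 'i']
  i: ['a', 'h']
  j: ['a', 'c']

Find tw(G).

A width-2 tree decomposition is:
Bags: B1 = {a, b, c}  B2 = {b, c, d}  B3 = {a, c, j}  B4 = {a, c, f}  B5 = {a, b, g}  B6 = {a, c, h}  B7 = {b, e, g}  B8 = {a, h, i}
Tree: B1–B2, B1–B3, B1–B4, B1–B5, B4–B6, B5–B7, B6–B8
Every bag has size at most 3, so the width is 3 − 1 = 2 and tw(G) ≤ 2. On the other hand G contains the 3-clique {b, c, d}. A clique must lie in a single bag of any decomposition, so no decomposition can have width below 2. Hence tw(G) = 2 exactly.

2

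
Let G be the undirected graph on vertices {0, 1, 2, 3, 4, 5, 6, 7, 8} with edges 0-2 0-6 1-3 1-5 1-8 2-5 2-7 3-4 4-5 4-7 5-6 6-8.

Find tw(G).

3

A width-3 tree decomposition is:
Bags: B1 = {1, 3, 6, 8}  B2 = {1, 3, 5, 6}  B3 = {3, 4, 5, 6}  B4 = {0, 4, 5, 6}  B5 = {0, 2, 4, 5}  B6 = {0, 2, 4, 7}
Tree: B1–B2, B2–B3, B3–B4, B4–B5, B5–B6
Each bag holds 4 vertices, so the decomposition has width 3, which upper-bounds the treewidth. For the lower bound: the 4 vertex sets {1,3,8}, {6}, {5}, {0,2,4,7} are disjoint, each induces a connected subgraph, and every pair is joined by at least one edge of G. Contracting each set to a single vertex therefore yields K_{4} as a minor, and since treewidth is minor-monotone, tw(G) ≥ tw(K_{4}) = 3. Hence tw(G) = 3 exactly.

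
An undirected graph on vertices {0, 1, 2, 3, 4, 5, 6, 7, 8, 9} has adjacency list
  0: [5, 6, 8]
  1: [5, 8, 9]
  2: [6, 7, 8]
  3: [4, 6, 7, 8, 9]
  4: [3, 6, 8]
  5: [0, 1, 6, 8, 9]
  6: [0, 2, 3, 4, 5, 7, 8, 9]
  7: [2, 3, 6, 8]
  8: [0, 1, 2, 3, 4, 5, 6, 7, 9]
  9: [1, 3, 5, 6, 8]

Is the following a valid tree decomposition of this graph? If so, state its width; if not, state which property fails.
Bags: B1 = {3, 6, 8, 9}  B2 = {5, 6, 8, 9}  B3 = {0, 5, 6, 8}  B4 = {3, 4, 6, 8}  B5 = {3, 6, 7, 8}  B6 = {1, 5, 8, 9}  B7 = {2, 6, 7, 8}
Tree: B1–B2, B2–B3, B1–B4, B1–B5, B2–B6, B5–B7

Checking the three conditions: (i) the bags cover all of {0, 1, 2, 3, 4, 5, 6, 7, 8, 9}; (ii) for each edge, some bag contains both endpoints; (iii) the bags containing any fixed vertex form a subtree. All hold, so the decomposition is valid with width 4 − 1 = 3.

Yes; width 3.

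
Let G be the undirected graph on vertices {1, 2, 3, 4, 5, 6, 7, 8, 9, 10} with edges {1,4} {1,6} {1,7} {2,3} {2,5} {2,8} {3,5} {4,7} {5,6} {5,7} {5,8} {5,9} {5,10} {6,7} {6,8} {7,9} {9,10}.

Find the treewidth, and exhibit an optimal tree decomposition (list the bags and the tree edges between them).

Treewidth 2.
One optimal decomposition is:
Bags: B1 = {1, 6, 7}  B2 = {5, 6, 7}  B3 = {5, 7, 9}  B4 = {5, 9, 10}  B5 = {1, 4, 7}  B6 = {5, 6, 8}  B7 = {2, 5, 8}  B8 = {2, 3, 5}
Tree: B1–B2, B2–B3, B3–B4, B1–B5, B2–B6, B6–B7, B7–B8

The largest bag has 3 vertices, giving width 2; this decomposition certifies tw(G) ≤ 2. On the other hand G contains the 3-clique {1, 4, 7}. A clique must lie in a single bag of any decomposition, so no decomposition can have width below 2. Hence tw(G) = 2 exactly.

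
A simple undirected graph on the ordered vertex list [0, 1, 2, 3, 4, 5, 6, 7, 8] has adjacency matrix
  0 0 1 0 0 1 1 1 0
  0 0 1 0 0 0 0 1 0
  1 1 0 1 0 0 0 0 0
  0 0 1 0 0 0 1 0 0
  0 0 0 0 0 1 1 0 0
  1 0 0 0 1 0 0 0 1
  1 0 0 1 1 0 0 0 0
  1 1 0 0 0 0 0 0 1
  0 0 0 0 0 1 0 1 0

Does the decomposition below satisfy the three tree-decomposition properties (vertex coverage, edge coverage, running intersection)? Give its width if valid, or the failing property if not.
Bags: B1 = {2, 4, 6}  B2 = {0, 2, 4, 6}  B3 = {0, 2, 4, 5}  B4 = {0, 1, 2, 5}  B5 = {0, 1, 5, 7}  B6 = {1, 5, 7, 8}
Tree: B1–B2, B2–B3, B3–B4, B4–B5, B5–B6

No — vertex 3 appears in no bag.

A tree decomposition must satisfy three properties: every vertex lies in some bag; for every edge, both endpoints lie together in some bag; and for every vertex, the bags containing it form a connected subtree. Here vertex 3 appears in no bag, so the decomposition is invalid.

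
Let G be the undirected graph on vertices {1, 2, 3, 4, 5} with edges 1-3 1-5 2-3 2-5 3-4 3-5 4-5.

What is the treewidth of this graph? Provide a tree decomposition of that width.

The largest bag has 3 vertices, giving width 2; this decomposition certifies tw(G) ≤ 2. Conversely, {1, 3, 5} is a clique of size 3, and the vertices of any clique must share a bag in every tree decomposition; so some bag has ≥ 3 vertices and tw(G) ≥ 2. Therefore the treewidth is 2.

Treewidth 2.
One optimal decomposition is:
Bags: B1 = {1, 3, 5}  B2 = {3, 4, 5}  B3 = {2, 3, 5}
Tree: B1–B2, B1–B3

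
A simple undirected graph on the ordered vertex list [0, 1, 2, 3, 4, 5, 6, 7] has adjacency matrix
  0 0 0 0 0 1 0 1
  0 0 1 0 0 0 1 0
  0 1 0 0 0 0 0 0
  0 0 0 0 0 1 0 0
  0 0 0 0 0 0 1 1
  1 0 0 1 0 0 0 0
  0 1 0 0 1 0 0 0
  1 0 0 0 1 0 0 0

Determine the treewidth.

A width-1 tree decomposition is:
Bags: B1 = {3, 5}  B2 = {0, 5}  B3 = {0, 7}  B4 = {4, 7}  B5 = {4, 6}  B6 = {1, 6}  B7 = {1, 2}
Tree: B1–B2, B2–B3, B3–B4, B4–B5, B5–B6, B6–B7
The largest bag has 2 vertices, giving width 1; this decomposition certifies tw(G) ≤ 1. Since G has at least one edge (e.g. 3–5), it is not an edgeless graph, so tw(G) ≥ 1. Therefore the treewidth is 1.

1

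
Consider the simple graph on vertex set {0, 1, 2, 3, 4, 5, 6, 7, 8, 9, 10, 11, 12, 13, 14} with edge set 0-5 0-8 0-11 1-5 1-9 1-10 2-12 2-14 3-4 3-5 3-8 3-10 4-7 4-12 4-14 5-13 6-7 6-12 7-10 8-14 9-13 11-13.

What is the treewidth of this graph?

A width-3 tree decomposition is:
Bags: B1 = {2, 6, 12, 14}  B2 = {4, 6, 12, 14}  B3 = {4, 6, 7, 14}  B4 = {4, 7, 8, 14}  B5 = {3, 4, 7, 8}  B6 = {3, 7, 8, 10}  B7 = {0, 3, 8, 10}  B8 = {0, 3, 5, 10}  B9 = {0, 1, 5, 10}  B10 = {0, 1, 5, 11}  B11 = {1, 5, 11, 13}  B12 = {1, 9, 11, 13}
Tree: B1–B2, B2–B3, B3–B4, B4–B5, B5–B6, B6–B7, B7–B8, B8–B9, B9–B10, B10–B11, B11–B12
Every bag has size at most 4, so the width is 4 − 1 = 3 and tw(G) ≤ 3. For the lower bound: the 4 vertex sets {2,6,12}, {14}, {4}, {3,7,8,10} are disjoint, each induces a connected subgraph, and every pair is joined by at least one edge of G. Contracting each set to a single vertex therefore yields K_{4} as a minor, and since treewidth is minor-monotone, tw(G) ≥ tw(K_{4}) = 3. Therefore the treewidth is 3.

3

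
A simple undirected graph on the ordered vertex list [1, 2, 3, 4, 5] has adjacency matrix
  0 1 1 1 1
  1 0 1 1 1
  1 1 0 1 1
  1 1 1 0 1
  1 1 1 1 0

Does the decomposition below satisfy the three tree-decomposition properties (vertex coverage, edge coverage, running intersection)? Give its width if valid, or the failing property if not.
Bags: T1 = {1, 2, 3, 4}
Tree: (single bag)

A tree decomposition must satisfy three properties: every vertex lies in some bag; for every edge, both endpoints lie together in some bag; and for every vertex, the bags containing it form a connected subtree. Here vertex 5 appears in no bag, so the decomposition is invalid.

No — vertex 5 appears in no bag.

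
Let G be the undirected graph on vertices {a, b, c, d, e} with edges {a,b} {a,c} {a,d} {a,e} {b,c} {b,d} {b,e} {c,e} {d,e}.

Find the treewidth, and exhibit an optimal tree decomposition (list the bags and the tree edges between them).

Treewidth 3.
One such decomposition:
Bags: B1 = {a, b, d, e}  B2 = {a, b, c, e}
Tree: B1–B2

Every bag has size at most 4, so the width is 4 − 1 = 3 and tw(G) ≤ 3. On the other hand G contains the 4-clique {a, b, d, e}. A clique must lie in a single bag of any decomposition, so no decomposition can have width below 3. Combining the bounds, tw(G) = 3.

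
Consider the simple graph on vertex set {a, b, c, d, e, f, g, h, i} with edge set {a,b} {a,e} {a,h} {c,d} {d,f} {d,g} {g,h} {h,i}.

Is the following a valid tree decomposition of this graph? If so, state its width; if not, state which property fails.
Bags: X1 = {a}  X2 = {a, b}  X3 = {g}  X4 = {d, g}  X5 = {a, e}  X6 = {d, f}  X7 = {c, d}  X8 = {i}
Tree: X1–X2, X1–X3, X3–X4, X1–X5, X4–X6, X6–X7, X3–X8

No — vertex h appears in no bag.

A tree decomposition must satisfy three properties: every vertex lies in some bag; for every edge, both endpoints lie together in some bag; and for every vertex, the bags containing it form a connected subtree. Here vertex h appears in no bag, so the decomposition is invalid.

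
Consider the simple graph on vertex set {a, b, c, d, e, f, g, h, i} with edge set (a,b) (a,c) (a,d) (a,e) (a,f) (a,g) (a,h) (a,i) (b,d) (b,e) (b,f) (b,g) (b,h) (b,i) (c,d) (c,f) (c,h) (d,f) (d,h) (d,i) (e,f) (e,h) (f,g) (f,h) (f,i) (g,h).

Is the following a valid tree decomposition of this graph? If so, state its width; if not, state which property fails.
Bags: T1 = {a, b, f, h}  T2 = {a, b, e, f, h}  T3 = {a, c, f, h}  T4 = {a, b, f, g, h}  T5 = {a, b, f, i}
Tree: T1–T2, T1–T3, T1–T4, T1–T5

No — vertex d appears in no bag.

A tree decomposition must satisfy three properties: every vertex lies in some bag; for every edge, both endpoints lie together in some bag; and for every vertex, the bags containing it form a connected subtree. Here vertex d appears in no bag, so the decomposition is invalid.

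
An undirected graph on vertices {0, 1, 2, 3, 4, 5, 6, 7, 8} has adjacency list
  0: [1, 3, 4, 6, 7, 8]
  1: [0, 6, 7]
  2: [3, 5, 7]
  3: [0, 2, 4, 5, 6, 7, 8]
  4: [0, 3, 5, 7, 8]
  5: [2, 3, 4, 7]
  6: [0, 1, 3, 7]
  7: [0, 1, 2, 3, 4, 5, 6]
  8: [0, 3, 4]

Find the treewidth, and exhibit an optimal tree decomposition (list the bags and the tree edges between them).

Treewidth 3.
One optimal decomposition is:
Bags: B1 = {0, 3, 4, 7}  B2 = {0, 3, 6, 7}  B3 = {0, 3, 4, 8}  B4 = {3, 4, 5, 7}  B5 = {2, 3, 5, 7}  B6 = {0, 1, 6, 7}
Tree: B1–B2, B1–B3, B1–B4, B4–B5, B2–B6

Each bag holds 4 vertices, so the decomposition has width 3, which upper-bounds the treewidth. Conversely, {0, 1, 6, 7} is a clique of size 4, and the vertices of any clique must share a bag in every tree decomposition; so some bag has ≥ 4 vertices and tw(G) ≥ 3. Therefore the treewidth is 3.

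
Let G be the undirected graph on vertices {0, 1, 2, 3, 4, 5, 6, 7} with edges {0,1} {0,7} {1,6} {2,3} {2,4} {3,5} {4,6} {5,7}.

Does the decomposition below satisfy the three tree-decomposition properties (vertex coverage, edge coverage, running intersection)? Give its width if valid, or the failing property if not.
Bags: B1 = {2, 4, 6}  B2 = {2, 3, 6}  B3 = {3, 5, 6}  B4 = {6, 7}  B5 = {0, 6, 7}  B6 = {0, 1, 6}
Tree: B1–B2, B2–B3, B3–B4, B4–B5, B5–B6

No — edge (5,7) lies in no bag.

A tree decomposition must satisfy three properties: every vertex lies in some bag; for every edge, both endpoints lie together in some bag; and for every vertex, the bags containing it form a connected subtree. Here edge (5,7) lies in no bag, so the decomposition is invalid.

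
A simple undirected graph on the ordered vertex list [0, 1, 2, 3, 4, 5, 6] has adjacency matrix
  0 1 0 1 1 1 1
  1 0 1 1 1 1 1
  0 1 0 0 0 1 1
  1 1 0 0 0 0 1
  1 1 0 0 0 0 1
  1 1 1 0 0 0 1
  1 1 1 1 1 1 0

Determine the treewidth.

3

A width-3 tree decomposition is:
Bags: B1 = {0, 1, 5, 6}  B2 = {0, 1, 3, 6}  B3 = {0, 1, 4, 6}  B4 = {1, 2, 5, 6}
Tree: B1–B2, B1–B3, B1–B4
The largest bag has 4 vertices, giving width 3; this decomposition certifies tw(G) ≤ 3. For the lower bound, the 4 vertices {0, 1, 3, 6} are pairwise adjacent, and any tree decomposition puts a clique entirely inside one bag — forcing width ≥ 3. The upper and lower bounds meet at 3, so that is the treewidth.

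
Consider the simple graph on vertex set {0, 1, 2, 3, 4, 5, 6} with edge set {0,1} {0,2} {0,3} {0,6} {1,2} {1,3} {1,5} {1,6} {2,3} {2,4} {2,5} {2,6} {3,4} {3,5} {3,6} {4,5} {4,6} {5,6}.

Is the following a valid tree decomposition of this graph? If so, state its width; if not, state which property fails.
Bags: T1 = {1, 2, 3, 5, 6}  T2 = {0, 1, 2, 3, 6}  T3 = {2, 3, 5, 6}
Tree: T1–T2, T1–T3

A tree decomposition must satisfy three properties: every vertex lies in some bag; for every edge, both endpoints lie together in some bag; and for every vertex, the bags containing it form a connected subtree. Here vertex 4 appears in no bag, so the decomposition is invalid.

No — vertex 4 appears in no bag.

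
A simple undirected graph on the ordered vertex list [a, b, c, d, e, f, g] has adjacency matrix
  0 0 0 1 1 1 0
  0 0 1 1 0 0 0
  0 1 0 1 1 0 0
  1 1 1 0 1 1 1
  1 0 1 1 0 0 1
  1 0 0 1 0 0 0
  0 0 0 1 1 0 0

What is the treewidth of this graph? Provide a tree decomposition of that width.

Treewidth 2.
One optimal decomposition is:
Bags: B1 = {c, d, e}  B2 = {d, e, g}  B3 = {a, d, e}  B4 = {a, d, f}  B5 = {b, c, d}
Tree: B1–B2, B2–B3, B3–B4, B1–B5

Each bag holds 3 vertices, so the decomposition has width 2, which upper-bounds the treewidth. For the lower bound, the 3 vertices {d, e, g} are pairwise adjacent, and any tree decomposition puts a clique entirely inside one bag — forcing width ≥ 2. Combining the bounds, tw(G) = 2.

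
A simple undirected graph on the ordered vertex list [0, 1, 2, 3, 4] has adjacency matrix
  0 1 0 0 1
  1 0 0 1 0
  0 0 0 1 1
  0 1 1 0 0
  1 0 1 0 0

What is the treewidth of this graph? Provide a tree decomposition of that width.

Treewidth 2.
One optimal decomposition is:
Bags: B1 = {2, 3, 4}  B2 = {0, 3, 4}  B3 = {0, 1, 3}
Tree: B1–B2, B2–B3

The largest bag has 3 vertices, giving width 2; this decomposition certifies tw(G) ≤ 2. For the lower bound, G contains the cycle 3–2–4–0–1–3, so G is not a forest; only forests have treewidth ≤ 1, hence tw(G) ≥ 2. The upper and lower bounds meet at 2, so that is the treewidth.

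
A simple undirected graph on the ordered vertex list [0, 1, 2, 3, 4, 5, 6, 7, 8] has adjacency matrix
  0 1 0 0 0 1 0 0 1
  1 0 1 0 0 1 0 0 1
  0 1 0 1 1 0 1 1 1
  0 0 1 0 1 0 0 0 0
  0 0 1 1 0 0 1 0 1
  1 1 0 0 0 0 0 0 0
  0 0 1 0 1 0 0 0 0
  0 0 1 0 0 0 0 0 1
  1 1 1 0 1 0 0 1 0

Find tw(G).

A width-2 tree decomposition is:
Bags: B1 = {2, 4, 8}  B2 = {2, 7, 8}  B3 = {1, 2, 8}  B4 = {2, 4, 6}  B5 = {0, 1, 8}  B6 = {0, 1, 5}  B7 = {2, 3, 4}
Tree: B1–B2, B1–B3, B1–B4, B3–B5, B5–B6, B4–B7
Every bag has size at most 3, so the width is 3 − 1 = 2 and tw(G) ≤ 2. For the lower bound, the 3 vertices {0, 1, 8} are pairwise adjacent, and any tree decomposition puts a clique entirely inside one bag — forcing width ≥ 2. Therefore the treewidth is 2.

2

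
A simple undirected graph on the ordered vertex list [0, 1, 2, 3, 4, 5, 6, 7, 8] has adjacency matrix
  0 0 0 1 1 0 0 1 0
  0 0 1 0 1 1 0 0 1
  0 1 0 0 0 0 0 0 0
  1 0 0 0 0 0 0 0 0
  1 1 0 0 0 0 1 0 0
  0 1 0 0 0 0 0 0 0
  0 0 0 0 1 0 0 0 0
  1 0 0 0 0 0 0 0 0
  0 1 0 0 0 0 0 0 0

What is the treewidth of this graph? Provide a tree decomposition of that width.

Each bag holds 2 vertices, so the decomposition has width 1, which upper-bounds the treewidth. Any graph with an edge has treewidth ≥ 1, and G has the edge 4–1. Hence tw(G) = 1 exactly.

Treewidth 1.
One such decomposition:
Bags: B1 = {1, 4}  B2 = {4, 6}  B3 = {1, 5}  B4 = {0, 4}  B5 = {1, 2}  B6 = {0, 3}  B7 = {1, 8}  B8 = {0, 7}
Tree: B1–B2, B1–B3, B2–B4, B3–B5, B4–B6, B5–B7, B4–B8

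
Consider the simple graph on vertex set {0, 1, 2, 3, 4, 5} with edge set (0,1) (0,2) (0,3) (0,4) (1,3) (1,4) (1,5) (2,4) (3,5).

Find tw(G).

A width-2 tree decomposition is:
Bags: B1 = {1, 3, 5}  B2 = {0, 1, 3}  B3 = {0, 1, 4}  B4 = {0, 2, 4}
Tree: B1–B2, B2–B3, B3–B4
Every bag has size at most 3, so the width is 3 − 1 = 2 and tw(G) ≤ 2. On the other hand G contains the 3-clique {0, 1, 3}. A clique must lie in a single bag of any decomposition, so no decomposition can have width below 2. The upper and lower bounds meet at 2, so that is the treewidth.

2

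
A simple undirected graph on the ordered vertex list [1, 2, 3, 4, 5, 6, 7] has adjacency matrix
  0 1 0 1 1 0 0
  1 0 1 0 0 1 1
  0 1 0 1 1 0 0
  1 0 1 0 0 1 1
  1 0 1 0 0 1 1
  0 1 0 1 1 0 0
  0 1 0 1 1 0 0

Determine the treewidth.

3

A width-3 tree decomposition is:
Bags: B1 = {1, 2, 4, 5}  B2 = {2, 4, 5, 6}  B3 = {2, 4, 5, 7}  B4 = {2, 3, 4, 5}
Tree: B1–B2, B2–B3, B3–B4
Every bag has size at most 4, so the width is 4 − 1 = 3 and tw(G) ≤ 3. For the lower bound: the 4 vertex sets {1,4}, {5,6}, {2}, {7} are disjoint, each induces a connected subgraph, and every pair is joined by at least one edge of G. Contracting each set to a single vertex therefore yields K_{4} as a minor, and since treewidth is minor-monotone, tw(G) ≥ tw(K_{4}) = 3. Hence tw(G) = 3 exactly.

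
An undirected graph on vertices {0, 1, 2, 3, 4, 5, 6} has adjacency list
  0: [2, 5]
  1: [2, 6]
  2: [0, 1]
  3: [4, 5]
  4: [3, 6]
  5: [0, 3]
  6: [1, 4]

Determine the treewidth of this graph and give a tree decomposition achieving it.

Treewidth 2.
One optimal decomposition is:
Bags: B1 = {3, 4, 5}  B2 = {4, 5, 6}  B3 = {1, 5, 6}  B4 = {1, 2, 5}  B5 = {0, 2, 5}
Tree: B1–B2, B2–B3, B3–B4, B4–B5

Each bag holds 3 vertices, so the decomposition has width 2, which upper-bounds the treewidth. The edges 5–3–4–6–1–2–0–5 form a cycle, so G is not a tree and its treewidth is at least 2. Therefore the treewidth is 2.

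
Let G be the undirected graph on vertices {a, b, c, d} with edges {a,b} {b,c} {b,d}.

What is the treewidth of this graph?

A width-1 tree decomposition is:
Bags: B1 = {b, d}  B2 = {a, b}  B3 = {b, c}
Tree: B1–B2, B2–B3
The largest bag has 2 vertices, giving width 1; this decomposition certifies tw(G) ≤ 1. G has an edge, so its treewidth is at least 1. The upper and lower bounds meet at 1, so that is the treewidth.

1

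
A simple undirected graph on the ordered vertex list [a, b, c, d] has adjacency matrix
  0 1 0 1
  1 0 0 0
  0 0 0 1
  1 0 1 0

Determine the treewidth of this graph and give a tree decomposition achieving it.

Treewidth 1.
Bags: B1 = {c, d}  B2 = {a, d}  B3 = {a, b}
Tree: B1–B2, B2–B3

The largest bag has 2 vertices, giving width 1; this decomposition certifies tw(G) ≤ 1. Since G has at least one edge (e.g. c–d), it is not an edgeless graph, so tw(G) ≥ 1. Combining the bounds, tw(G) = 1.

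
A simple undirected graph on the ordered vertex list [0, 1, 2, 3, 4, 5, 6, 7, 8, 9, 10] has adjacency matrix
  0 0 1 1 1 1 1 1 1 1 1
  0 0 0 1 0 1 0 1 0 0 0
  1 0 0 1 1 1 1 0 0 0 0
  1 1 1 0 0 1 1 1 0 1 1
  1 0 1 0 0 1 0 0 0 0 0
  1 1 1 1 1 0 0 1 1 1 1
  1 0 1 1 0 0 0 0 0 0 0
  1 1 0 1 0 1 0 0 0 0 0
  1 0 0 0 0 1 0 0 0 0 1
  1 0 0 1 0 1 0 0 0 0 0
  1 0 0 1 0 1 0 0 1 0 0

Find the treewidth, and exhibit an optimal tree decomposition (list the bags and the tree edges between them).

Treewidth 3.
One such decomposition:
Bags: B1 = {0, 3, 5, 7}  B2 = {0, 2, 3, 5}  B3 = {0, 2, 3, 6}  B4 = {0, 3, 5, 10}  B5 = {1, 3, 5, 7}  B6 = {0, 5, 8, 10}  B7 = {0, 3, 5, 9}  B8 = {0, 2, 4, 5}
Tree: B1–B2, B2–B3, B1–B4, B1–B5, B4–B6, B2–B7, B2–B8

Every bag has size at most 4, so the width is 4 − 1 = 3 and tw(G) ≤ 3. Conversely, {0, 5, 8, 10} is a clique of size 4, and the vertices of any clique must share a bag in every tree decomposition; so some bag has ≥ 4 vertices and tw(G) ≥ 3. The upper and lower bounds meet at 3, so that is the treewidth.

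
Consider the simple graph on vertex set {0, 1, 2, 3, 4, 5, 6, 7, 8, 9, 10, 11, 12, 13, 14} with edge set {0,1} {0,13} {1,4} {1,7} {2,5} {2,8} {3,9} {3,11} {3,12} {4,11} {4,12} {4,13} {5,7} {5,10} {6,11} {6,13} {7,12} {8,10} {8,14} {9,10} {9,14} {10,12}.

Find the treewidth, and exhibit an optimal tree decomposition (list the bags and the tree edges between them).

The largest bag has 4 vertices, giving width 3; this decomposition certifies tw(G) ≤ 3. For the lower bound: the 4 vertex sets {2,8,14}, {9}, {10}, {3,5,7,12} are disjoint, each induces a connected subgraph, and every pair is joined by at least one edge of G. Contracting each set to a single vertex therefore yields K_{4} as a minor, and since treewidth is minor-monotone, tw(G) ≥ tw(K_{4}) = 3. Hence tw(G) = 3 exactly.

Treewidth 3.
One such decomposition:
Bags: B1 = {2, 8, 9, 14}  B2 = {2, 8, 9, 10}  B3 = {2, 5, 9, 10}  B4 = {3, 5, 9, 10}  B5 = {3, 5, 10, 12}  B6 = {3, 5, 7, 12}  B7 = {3, 7, 11, 12}  B8 = {4, 7, 11, 12}  B9 = {1, 4, 7, 11}  B10 = {1, 4, 6, 11}  B11 = {1, 4, 6, 13}  B12 = {0, 1, 6, 13}
Tree: B1–B2, B2–B3, B3–B4, B4–B5, B5–B6, B6–B7, B7–B8, B8–B9, B9–B10, B10–B11, B11–B12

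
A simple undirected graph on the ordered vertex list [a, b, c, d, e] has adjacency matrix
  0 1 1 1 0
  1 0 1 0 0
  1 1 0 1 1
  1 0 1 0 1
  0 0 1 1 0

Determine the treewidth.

A width-2 tree decomposition is:
Bags: B1 = {a, b, c}  B2 = {a, c, d}  B3 = {c, d, e}
Tree: B1–B2, B2–B3
Each bag holds 3 vertices, so the decomposition has width 2, which upper-bounds the treewidth. On the other hand G contains the 3-clique {c, d, e}. A clique must lie in a single bag of any decomposition, so no decomposition can have width below 2. Hence tw(G) = 2 exactly.

2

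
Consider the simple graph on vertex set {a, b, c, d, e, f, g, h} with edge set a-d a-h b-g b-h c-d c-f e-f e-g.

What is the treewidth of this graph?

2

A width-2 tree decomposition is:
Bags: B1 = {b, e, g}  B2 = {b, e, f}  B3 = {b, c, f}  B4 = {b, c, d}  B5 = {a, b, d}  B6 = {a, b, h}
Tree: B1–B2, B2–B3, B3–B4, B4–B5, B5–B6
Each bag holds 3 vertices, so the decomposition has width 2, which upper-bounds the treewidth. The edges b–g–e–f–c–d–a–h–b form a cycle, so G is not a tree and its treewidth is at least 2. The upper and lower bounds meet at 2, so that is the treewidth.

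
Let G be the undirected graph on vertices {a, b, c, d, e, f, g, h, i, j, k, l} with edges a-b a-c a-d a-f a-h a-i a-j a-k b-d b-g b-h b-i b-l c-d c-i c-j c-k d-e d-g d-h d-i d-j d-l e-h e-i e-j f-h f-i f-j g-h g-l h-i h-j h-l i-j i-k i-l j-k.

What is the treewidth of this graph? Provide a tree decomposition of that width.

Treewidth 4.
One optimal decomposition is:
Bags: B1 = {a, d, h, i, j}  B2 = {d, e, h, i, j}  B3 = {a, b, d, h, i}  B4 = {a, c, d, i, j}  B5 = {b, d, h, i, l}  B6 = {b, d, g, h, l}  B7 = {a, f, h, i, j}  B8 = {a, c, i, j, k}
Tree: B1–B2, B1–B3, B1–B4, B3–B5, B5–B6, B1–B7, B4–B8

Every bag has size at most 5, so the width is 5 − 1 = 4 and tw(G) ≤ 4. On the other hand G contains the 5-clique {b, d, g, h, l}. A clique must lie in a single bag of any decomposition, so no decomposition can have width below 4. Combining the bounds, tw(G) = 4.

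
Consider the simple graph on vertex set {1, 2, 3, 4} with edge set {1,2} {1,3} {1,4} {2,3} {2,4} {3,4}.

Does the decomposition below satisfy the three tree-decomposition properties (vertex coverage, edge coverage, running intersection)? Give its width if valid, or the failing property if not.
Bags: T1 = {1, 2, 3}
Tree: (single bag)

No — vertex 4 appears in no bag.

A tree decomposition must satisfy three properties: every vertex lies in some bag; for every edge, both endpoints lie together in some bag; and for every vertex, the bags containing it form a connected subtree. Here vertex 4 appears in no bag, so the decomposition is invalid.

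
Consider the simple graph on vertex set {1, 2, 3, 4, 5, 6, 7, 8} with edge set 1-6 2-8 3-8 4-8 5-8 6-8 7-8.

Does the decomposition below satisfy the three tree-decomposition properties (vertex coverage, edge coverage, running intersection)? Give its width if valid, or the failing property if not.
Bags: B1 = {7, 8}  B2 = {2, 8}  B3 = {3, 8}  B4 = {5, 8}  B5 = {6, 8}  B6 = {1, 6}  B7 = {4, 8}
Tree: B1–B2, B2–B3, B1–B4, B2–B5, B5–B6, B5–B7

Checking the three conditions: (i) the bags cover all of {1, 2, 3, 4, 5, 6, 7, 8}; (ii) for each edge, some bag contains both endpoints; (iii) the bags containing any fixed vertex form a subtree. All hold, so the decomposition is valid with width 2 − 1 = 1.

Yes; width 1.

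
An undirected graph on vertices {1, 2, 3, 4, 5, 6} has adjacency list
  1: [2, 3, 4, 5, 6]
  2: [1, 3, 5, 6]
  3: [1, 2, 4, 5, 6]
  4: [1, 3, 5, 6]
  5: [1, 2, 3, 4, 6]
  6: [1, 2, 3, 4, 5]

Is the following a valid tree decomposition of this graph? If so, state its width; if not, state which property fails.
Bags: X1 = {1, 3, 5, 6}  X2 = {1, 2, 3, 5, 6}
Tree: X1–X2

No — vertex 4 appears in no bag.

A tree decomposition must satisfy three properties: every vertex lies in some bag; for every edge, both endpoints lie together in some bag; and for every vertex, the bags containing it form a connected subtree. Here vertex 4 appears in no bag, so the decomposition is invalid.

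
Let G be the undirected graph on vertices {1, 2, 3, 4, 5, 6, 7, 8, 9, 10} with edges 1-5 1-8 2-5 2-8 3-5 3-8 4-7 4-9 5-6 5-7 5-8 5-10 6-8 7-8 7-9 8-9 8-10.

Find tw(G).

A width-2 tree decomposition is:
Bags: B1 = {7, 8, 9}  B2 = {5, 7, 8}  B3 = {3, 5, 8}  B4 = {5, 6, 8}  B5 = {5, 8, 10}  B6 = {4, 7, 9}  B7 = {2, 5, 8}  B8 = {1, 5, 8}
Tree: B1–B2, B2–B3, B3–B4, B3–B5, B1–B6, B2–B7, B4–B8
The largest bag has 3 vertices, giving width 2; this decomposition certifies tw(G) ≤ 2. For the lower bound, the 3 vertices {7, 8, 9} are pairwise adjacent, and any tree decomposition puts a clique entirely inside one bag — forcing width ≥ 2. The upper and lower bounds meet at 2, so that is the treewidth.

2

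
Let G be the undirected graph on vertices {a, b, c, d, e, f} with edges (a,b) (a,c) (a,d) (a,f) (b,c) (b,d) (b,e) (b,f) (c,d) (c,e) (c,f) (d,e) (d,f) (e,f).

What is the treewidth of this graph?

A width-4 tree decomposition is:
Bags: B1 = {a, b, c, d, f}  B2 = {b, c, d, e, f}
Tree: B1–B2
Each bag holds 5 vertices, so the decomposition has width 4, which upper-bounds the treewidth. For the lower bound, the 5 vertices {b, c, d, e, f} are pairwise adjacent, and any tree decomposition puts a clique entirely inside one bag — forcing width ≥ 4. The upper and lower bounds meet at 4, so that is the treewidth.

4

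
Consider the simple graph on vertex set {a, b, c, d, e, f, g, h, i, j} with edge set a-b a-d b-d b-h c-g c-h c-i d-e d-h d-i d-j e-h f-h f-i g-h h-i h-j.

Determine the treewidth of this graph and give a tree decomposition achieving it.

Treewidth 2.
One such decomposition:
Bags: B1 = {d, e, h}  B2 = {d, h, i}  B3 = {c, h, i}  B4 = {d, h, j}  B5 = {f, h, i}  B6 = {c, g, h}  B7 = {b, d, h}  B8 = {a, b, d}
Tree: B1–B2, B2–B3, B2–B4, B2–B5, B3–B6, B1–B7, B7–B8

Each bag holds 3 vertices, so the decomposition has width 2, which upper-bounds the treewidth. For the lower bound, the 3 vertices {d, h, j} are pairwise adjacent, and any tree decomposition puts a clique entirely inside one bag — forcing width ≥ 2. Combining the bounds, tw(G) = 2.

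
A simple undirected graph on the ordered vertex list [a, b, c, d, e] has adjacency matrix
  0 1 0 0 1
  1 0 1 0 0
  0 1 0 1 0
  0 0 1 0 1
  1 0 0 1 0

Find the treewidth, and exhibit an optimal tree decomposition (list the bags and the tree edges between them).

Each bag holds 3 vertices, so the decomposition has width 2, which upper-bounds the treewidth. Since a–b–c–d–e–a is a cycle in G, G is not acyclic. Forests are exactly the graphs of treewidth ≤ 1, so tw(G) ≥ 2. Hence tw(G) = 2 exactly.

Treewidth 2.
One optimal decomposition is:
Bags: B1 = {a, b, c}  B2 = {a, c, d}  B3 = {a, d, e}
Tree: B1–B2, B2–B3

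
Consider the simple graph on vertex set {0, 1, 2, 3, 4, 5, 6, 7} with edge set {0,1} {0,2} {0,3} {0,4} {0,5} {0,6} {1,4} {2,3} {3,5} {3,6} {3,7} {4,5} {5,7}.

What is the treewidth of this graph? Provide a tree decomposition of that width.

Treewidth 2.
One optimal decomposition is:
Bags: B1 = {3, 5, 7}  B2 = {0, 3, 5}  B3 = {0, 3, 6}  B4 = {0, 4, 5}  B5 = {0, 2, 3}  B6 = {0, 1, 4}
Tree: B1–B2, B2–B3, B2–B4, B2–B5, B4–B6

The largest bag has 3 vertices, giving width 2; this decomposition certifies tw(G) ≤ 2. For the lower bound, the 3 vertices {0, 1, 4} are pairwise adjacent, and any tree decomposition puts a clique entirely inside one bag — forcing width ≥ 2. The upper and lower bounds meet at 2, so that is the treewidth.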